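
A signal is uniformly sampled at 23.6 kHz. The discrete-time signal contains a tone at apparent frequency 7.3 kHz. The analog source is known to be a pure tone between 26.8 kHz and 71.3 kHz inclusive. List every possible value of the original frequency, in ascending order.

Frequencies that alias to 7.3 kHz are k·fs ± 7.3 kHz for integer k ≥ 0.
k=0: 7.3 kHz.
k=1: 16.3 kHz, 30.9 kHz.
k=2: 39.9 kHz, 54.5 kHz.
k=3: 63.5 kHz, 78.1 kHz.
k=4: 87.1 kHz, 101.7 kHz.
Within [26.8 kHz, 71.3 kHz]: 30.9 kHz, 39.9 kHz, 54.5 kHz, 63.5 kHz.

30.9 kHz, 39.9 kHz, 54.5 kHz, 63.5 kHz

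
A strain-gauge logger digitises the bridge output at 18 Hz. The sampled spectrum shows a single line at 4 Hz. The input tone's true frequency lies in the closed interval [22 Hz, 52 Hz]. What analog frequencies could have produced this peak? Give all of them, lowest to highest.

Frequencies that alias to 4 Hz are k·fs ± 4 Hz for integer k ≥ 0.
k=0: 4 Hz.
k=1: 14 Hz, 22 Hz.
k=2: 32 Hz, 40 Hz.
k=3: 50 Hz, 58 Hz.
k=4: 68 Hz, 76 Hz.
Within [22 Hz, 52 Hz]: 22 Hz, 32 Hz, 40 Hz, 50 Hz.

22 Hz, 32 Hz, 40 Hz, 50 Hz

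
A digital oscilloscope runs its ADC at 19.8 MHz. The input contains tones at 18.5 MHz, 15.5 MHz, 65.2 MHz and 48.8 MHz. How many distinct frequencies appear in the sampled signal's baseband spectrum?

4

fs/2 = 9.9 MHz.
18.5 MHz > fs/2 = 9.9 MHz, folds to fs − 18.5 MHz = 1.3 MHz.
15.5 MHz > fs/2 = 9.9 MHz, folds to fs − 15.5 MHz = 4.3 MHz.
65.2 MHz mod fs = 5.8 MHz.
5.8 MHz ≤ fs/2 = 9.9 MHz, appears at 5.8 MHz.
48.8 MHz mod fs = 9.2 MHz.
9.2 MHz ≤ fs/2 = 9.9 MHz, appears at 9.2 MHz.
Distinct values: {1.3 MHz, 4.3 MHz, 5.8 MHz, 9.2 MHz} → 4.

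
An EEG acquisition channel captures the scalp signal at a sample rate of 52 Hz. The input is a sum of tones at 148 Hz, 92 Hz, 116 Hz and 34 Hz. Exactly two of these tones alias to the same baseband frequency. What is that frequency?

12 Hz

fs/2 = 26 Hz.
148 Hz mod fs = 44 Hz.
44 Hz > fs/2 = 26 Hz, folds to fs − 44 Hz = 8 Hz.
92 Hz mod fs = 40 Hz.
40 Hz > fs/2 = 26 Hz, folds to fs − 40 Hz = 12 Hz.
116 Hz mod fs = 12 Hz.
12 Hz ≤ fs/2 = 26 Hz, appears at 12 Hz.
34 Hz > fs/2 = 26 Hz, folds to fs − 34 Hz = 18 Hz.
92 Hz and 116 Hz both map to 12 Hz.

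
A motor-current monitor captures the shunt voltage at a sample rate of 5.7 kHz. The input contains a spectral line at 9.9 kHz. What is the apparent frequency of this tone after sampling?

9.9 kHz mod fs = 4.2 kHz.
4.2 kHz > fs/2 = 2.85 kHz, folds to fs − 4.2 kHz = 1.5 kHz.

1.5 kHz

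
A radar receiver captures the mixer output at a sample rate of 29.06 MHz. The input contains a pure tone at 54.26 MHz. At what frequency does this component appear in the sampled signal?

54.26 MHz mod fs = 25.2 MHz.
25.2 MHz > fs/2 = 14.53 MHz, folds to fs − 25.2 MHz = 3.86 MHz.

3.86 MHz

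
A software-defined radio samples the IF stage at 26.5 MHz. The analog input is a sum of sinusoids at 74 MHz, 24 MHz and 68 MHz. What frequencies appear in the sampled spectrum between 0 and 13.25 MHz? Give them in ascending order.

fs/2 = 13.25 MHz.
74 MHz mod fs = 21 MHz.
21 MHz > fs/2 = 13.25 MHz, folds to fs − 21 MHz = 5.5 MHz.
24 MHz > fs/2 = 13.25 MHz, folds to fs − 24 MHz = 2.5 MHz.
68 MHz mod fs = 15 MHz.
15 MHz > fs/2 = 13.25 MHz, folds to fs − 15 MHz = 11.5 MHz.
Distinct values: {2.5 MHz, 5.5 MHz, 11.5 MHz}.

2.5 MHz, 5.5 MHz, 11.5 MHz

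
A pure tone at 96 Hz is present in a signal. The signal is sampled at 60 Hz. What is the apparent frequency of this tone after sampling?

24 Hz

96 Hz mod fs = 36 Hz.
36 Hz > fs/2 = 30 Hz, folds to fs − 36 Hz = 24 Hz.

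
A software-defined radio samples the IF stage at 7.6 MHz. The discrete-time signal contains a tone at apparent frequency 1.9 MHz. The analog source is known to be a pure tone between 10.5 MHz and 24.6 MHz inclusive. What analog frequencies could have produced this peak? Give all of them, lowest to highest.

13.3 MHz, 17.1 MHz, 20.9 MHz

Frequencies that alias to 1.9 MHz are k·fs ± 1.9 MHz for integer k ≥ 0.
k=0: 1.9 MHz.
k=1: 5.7 MHz, 9.5 MHz.
k=2: 13.3 MHz, 17.1 MHz.
k=3: 20.9 MHz, 24.7 MHz.
k=4: 28.5 MHz, 32.3 MHz.
Within [10.5 MHz, 24.6 MHz]: 13.3 MHz, 17.1 MHz, 20.9 MHz.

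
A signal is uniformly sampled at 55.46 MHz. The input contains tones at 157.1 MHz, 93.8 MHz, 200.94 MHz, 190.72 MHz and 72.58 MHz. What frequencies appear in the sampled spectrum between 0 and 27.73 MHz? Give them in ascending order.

9.28 MHz, 17.12 MHz, 20.9 MHz, 24.34 MHz

fs/2 = 27.73 MHz.
157.1 MHz mod fs = 46.18 MHz.
46.18 MHz > fs/2 = 27.73 MHz, folds to fs − 46.18 MHz = 9.28 MHz.
93.8 MHz mod fs = 38.34 MHz.
38.34 MHz > fs/2 = 27.73 MHz, folds to fs − 38.34 MHz = 17.12 MHz.
200.94 MHz mod fs = 34.56 MHz.
34.56 MHz > fs/2 = 27.73 MHz, folds to fs − 34.56 MHz = 20.9 MHz.
190.72 MHz mod fs = 24.34 MHz.
24.34 MHz ≤ fs/2 = 27.73 MHz, appears at 24.34 MHz.
72.58 MHz mod fs = 17.12 MHz.
17.12 MHz ≤ fs/2 = 27.73 MHz, appears at 17.12 MHz.
Distinct values: {9.28 MHz, 17.12 MHz, 20.9 MHz, 24.34 MHz}.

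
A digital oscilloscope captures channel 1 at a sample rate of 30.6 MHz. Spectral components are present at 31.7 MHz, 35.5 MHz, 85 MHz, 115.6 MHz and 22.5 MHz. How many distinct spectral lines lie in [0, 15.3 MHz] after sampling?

fs/2 = 15.3 MHz.
31.7 MHz mod fs = 1.1 MHz.
1.1 MHz ≤ fs/2 = 15.3 MHz, appears at 1.1 MHz.
35.5 MHz mod fs = 4.9 MHz.
4.9 MHz ≤ fs/2 = 15.3 MHz, appears at 4.9 MHz.
85 MHz mod fs = 23.8 MHz.
23.8 MHz > fs/2 = 15.3 MHz, folds to fs − 23.8 MHz = 6.8 MHz.
115.6 MHz mod fs = 23.8 MHz.
23.8 MHz > fs/2 = 15.3 MHz, folds to fs − 23.8 MHz = 6.8 MHz.
22.5 MHz > fs/2 = 15.3 MHz, folds to fs − 22.5 MHz = 8.1 MHz.
Distinct values: {1.1 MHz, 4.9 MHz, 6.8 MHz, 8.1 MHz} → 4.

4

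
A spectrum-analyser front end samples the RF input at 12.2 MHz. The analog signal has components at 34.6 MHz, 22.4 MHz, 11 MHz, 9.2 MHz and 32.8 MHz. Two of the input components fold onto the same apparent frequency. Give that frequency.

2 MHz

fs/2 = 6.1 MHz.
34.6 MHz mod fs = 10.2 MHz.
10.2 MHz > fs/2 = 6.1 MHz, folds to fs − 10.2 MHz = 2 MHz.
22.4 MHz mod fs = 10.2 MHz.
10.2 MHz > fs/2 = 6.1 MHz, folds to fs − 10.2 MHz = 2 MHz.
11 MHz > fs/2 = 6.1 MHz, folds to fs − 11 MHz = 1.2 MHz.
9.2 MHz > fs/2 = 6.1 MHz, folds to fs − 9.2 MHz = 3 MHz.
32.8 MHz mod fs = 8.4 MHz.
8.4 MHz > fs/2 = 6.1 MHz, folds to fs − 8.4 MHz = 3.8 MHz.
22.4 MHz and 34.6 MHz both map to 2 MHz.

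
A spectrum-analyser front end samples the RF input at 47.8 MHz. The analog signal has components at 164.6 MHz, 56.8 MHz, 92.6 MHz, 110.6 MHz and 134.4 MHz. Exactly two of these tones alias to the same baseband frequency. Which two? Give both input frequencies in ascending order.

fs/2 = 23.9 MHz.
164.6 MHz mod fs = 21.2 MHz.
21.2 MHz ≤ fs/2 = 23.9 MHz, appears at 21.2 MHz.
56.8 MHz mod fs = 9 MHz.
9 MHz ≤ fs/2 = 23.9 MHz, appears at 9 MHz.
92.6 MHz mod fs = 44.8 MHz.
44.8 MHz > fs/2 = 23.9 MHz, folds to fs − 44.8 MHz = 3 MHz.
110.6 MHz mod fs = 15 MHz.
15 MHz ≤ fs/2 = 23.9 MHz, appears at 15 MHz.
134.4 MHz mod fs = 38.8 MHz.
38.8 MHz > fs/2 = 23.9 MHz, folds to fs − 38.8 MHz = 9 MHz.
56.8 MHz and 134.4 MHz both map to 9 MHz.

56.8 MHz, 134.4 MHz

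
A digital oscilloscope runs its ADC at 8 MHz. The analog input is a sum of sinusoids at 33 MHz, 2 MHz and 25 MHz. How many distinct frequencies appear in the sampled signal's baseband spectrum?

fs/2 = 4 MHz.
33 MHz mod fs = 1 MHz.
1 MHz ≤ fs/2 = 4 MHz, appears at 1 MHz.
2 MHz ≤ fs/2 = 4 MHz, passes unchanged.
25 MHz mod fs = 1 MHz.
1 MHz ≤ fs/2 = 4 MHz, appears at 1 MHz.
Distinct values: {1 MHz, 2 MHz} → 2.

2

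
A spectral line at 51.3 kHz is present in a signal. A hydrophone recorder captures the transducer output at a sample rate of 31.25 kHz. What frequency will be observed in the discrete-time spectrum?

11.2 kHz

51.3 kHz mod fs = 20.05 kHz.
20.05 kHz > fs/2 = 15.625 kHz, folds to fs − 20.05 kHz = 11.2 kHz.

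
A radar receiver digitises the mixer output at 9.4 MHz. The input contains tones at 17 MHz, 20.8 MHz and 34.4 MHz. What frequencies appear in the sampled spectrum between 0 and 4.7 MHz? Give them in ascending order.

fs/2 = 4.7 MHz.
17 MHz mod fs = 7.6 MHz.
7.6 MHz > fs/2 = 4.7 MHz, folds to fs − 7.6 MHz = 1.8 MHz.
20.8 MHz mod fs = 2 MHz.
2 MHz ≤ fs/2 = 4.7 MHz, appears at 2 MHz.
34.4 MHz mod fs = 6.2 MHz.
6.2 MHz > fs/2 = 4.7 MHz, folds to fs − 6.2 MHz = 3.2 MHz.
Distinct values: {1.8 MHz, 2 MHz, 3.2 MHz}.

1.8 MHz, 2 MHz, 3.2 MHz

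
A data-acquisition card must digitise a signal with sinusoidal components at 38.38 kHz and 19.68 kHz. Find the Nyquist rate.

Highest-frequency component: 38.38 kHz.
Nyquist rate = 2 × 38.38 kHz = 76.76 kHz.

76.76 kHz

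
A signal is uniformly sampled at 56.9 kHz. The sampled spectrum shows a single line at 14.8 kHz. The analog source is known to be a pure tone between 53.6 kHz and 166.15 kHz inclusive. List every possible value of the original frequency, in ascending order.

71.7 kHz, 99 kHz, 128.6 kHz, 155.9 kHz

Frequencies that alias to 14.8 kHz are k·fs ± 14.8 kHz for integer k ≥ 0.
k=0: 14.8 kHz.
k=1: 42.1 kHz, 71.7 kHz.
k=2: 99 kHz, 128.6 kHz.
k=3: 155.9 kHz, 185.5 kHz.
k=4: 212.8 kHz, 242.4 kHz.
Within [53.6 kHz, 166.15 kHz]: 71.7 kHz, 99 kHz, 128.6 kHz, 155.9 kHz.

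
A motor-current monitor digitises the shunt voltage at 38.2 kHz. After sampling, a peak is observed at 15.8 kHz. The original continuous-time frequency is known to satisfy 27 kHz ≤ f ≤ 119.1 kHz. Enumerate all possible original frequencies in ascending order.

54 kHz, 60.6 kHz, 92.2 kHz, 98.8 kHz

Frequencies that alias to 15.8 kHz are k·fs ± 15.8 kHz for integer k ≥ 0.
k=0: 15.8 kHz.
k=1: 22.4 kHz, 54 kHz.
k=2: 60.6 kHz, 92.2 kHz.
k=3: 98.8 kHz, 130.4 kHz.
k=4: 137 kHz, 168.6 kHz.
Within [27 kHz, 119.1 kHz]: 54 kHz, 60.6 kHz, 92.2 kHz, 98.8 kHz.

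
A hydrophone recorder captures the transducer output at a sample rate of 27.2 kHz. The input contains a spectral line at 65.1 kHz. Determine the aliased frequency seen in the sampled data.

65.1 kHz mod fs = 10.7 kHz.
10.7 kHz ≤ fs/2 = 13.6 kHz, appears at 10.7 kHz.

10.7 kHz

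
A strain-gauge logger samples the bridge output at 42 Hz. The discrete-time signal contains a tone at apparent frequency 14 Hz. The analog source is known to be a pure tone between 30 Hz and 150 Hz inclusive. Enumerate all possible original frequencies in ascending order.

56 Hz, 70 Hz, 98 Hz, 112 Hz, 140 Hz

Frequencies that alias to 14 Hz are k·fs ± 14 Hz for integer k ≥ 0.
k=0: 14 Hz.
k=1: 28 Hz, 56 Hz.
k=2: 70 Hz, 98 Hz.
k=3: 112 Hz, 140 Hz.
k=4: 154 Hz, 182 Hz.
Within [30 Hz, 150 Hz]: 56 Hz, 70 Hz, 98 Hz, 112 Hz, 140 Hz.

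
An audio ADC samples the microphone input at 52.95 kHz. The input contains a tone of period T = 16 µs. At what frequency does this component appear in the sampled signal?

9.55 kHz

T = 16 µs → f = 1/T = 62.5 kHz.
62.5 kHz mod fs = 9.55 kHz.
9.55 kHz ≤ fs/2 = 26.475 kHz, appears at 9.55 kHz.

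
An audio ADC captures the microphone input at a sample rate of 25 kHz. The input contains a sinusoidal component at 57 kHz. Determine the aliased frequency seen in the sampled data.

57 kHz mod fs = 7 kHz.
7 kHz ≤ fs/2 = 12.5 kHz, appears at 7 kHz.

7 kHz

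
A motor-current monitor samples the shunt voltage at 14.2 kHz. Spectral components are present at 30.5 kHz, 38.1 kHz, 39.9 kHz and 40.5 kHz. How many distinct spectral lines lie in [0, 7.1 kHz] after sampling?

fs/2 = 7.1 kHz.
30.5 kHz mod fs = 2.1 kHz.
2.1 kHz ≤ fs/2 = 7.1 kHz, appears at 2.1 kHz.
38.1 kHz mod fs = 9.7 kHz.
9.7 kHz > fs/2 = 7.1 kHz, folds to fs − 9.7 kHz = 4.5 kHz.
39.9 kHz mod fs = 11.5 kHz.
11.5 kHz > fs/2 = 7.1 kHz, folds to fs − 11.5 kHz = 2.7 kHz.
40.5 kHz mod fs = 12.1 kHz.
12.1 kHz > fs/2 = 7.1 kHz, folds to fs − 12.1 kHz = 2.1 kHz.
Distinct values: {2.1 kHz, 2.7 kHz, 4.5 kHz} → 3.

3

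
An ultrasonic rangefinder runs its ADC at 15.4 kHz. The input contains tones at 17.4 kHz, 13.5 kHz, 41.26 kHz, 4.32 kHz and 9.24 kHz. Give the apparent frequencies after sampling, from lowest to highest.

1.9 kHz, 2 kHz, 4.32 kHz, 4.94 kHz, 6.16 kHz

fs/2 = 7.7 kHz.
17.4 kHz mod fs = 2 kHz.
2 kHz ≤ fs/2 = 7.7 kHz, appears at 2 kHz.
13.5 kHz > fs/2 = 7.7 kHz, folds to fs − 13.5 kHz = 1.9 kHz.
41.26 kHz mod fs = 10.46 kHz.
10.46 kHz > fs/2 = 7.7 kHz, folds to fs − 10.46 kHz = 4.94 kHz.
4.32 kHz ≤ fs/2 = 7.7 kHz, passes unchanged.
9.24 kHz > fs/2 = 7.7 kHz, folds to fs − 9.24 kHz = 6.16 kHz.
Distinct values: {1.9 kHz, 2 kHz, 4.32 kHz, 4.94 kHz, 6.16 kHz}.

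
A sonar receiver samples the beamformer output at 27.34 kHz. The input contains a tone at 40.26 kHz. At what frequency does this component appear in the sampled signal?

40.26 kHz mod fs = 12.92 kHz.
12.92 kHz ≤ fs/2 = 13.67 kHz, appears at 12.92 kHz.

12.92 kHz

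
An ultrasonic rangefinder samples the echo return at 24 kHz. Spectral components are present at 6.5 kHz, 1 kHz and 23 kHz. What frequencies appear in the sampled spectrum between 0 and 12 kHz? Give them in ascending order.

1 kHz, 6.5 kHz

fs/2 = 12 kHz.
6.5 kHz ≤ fs/2 = 12 kHz, passes unchanged.
1 kHz ≤ fs/2 = 12 kHz, passes unchanged.
23 kHz > fs/2 = 12 kHz, folds to fs − 23 kHz = 1 kHz.
Distinct values: {1 kHz, 6.5 kHz}.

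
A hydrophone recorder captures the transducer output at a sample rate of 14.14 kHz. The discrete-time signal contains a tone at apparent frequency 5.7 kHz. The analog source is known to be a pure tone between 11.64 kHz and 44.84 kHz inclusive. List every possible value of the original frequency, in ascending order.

Frequencies that alias to 5.7 kHz are k·fs ± 5.7 kHz for integer k ≥ 0.
k=0: 5.7 kHz.
k=1: 8.44 kHz, 19.84 kHz.
k=2: 22.58 kHz, 33.98 kHz.
k=3: 36.72 kHz, 48.12 kHz.
k=4: 50.86 kHz, 62.26 kHz.
Within [11.64 kHz, 44.84 kHz]: 19.84 kHz, 22.58 kHz, 33.98 kHz, 36.72 kHz.

19.84 kHz, 22.58 kHz, 33.98 kHz, 36.72 kHz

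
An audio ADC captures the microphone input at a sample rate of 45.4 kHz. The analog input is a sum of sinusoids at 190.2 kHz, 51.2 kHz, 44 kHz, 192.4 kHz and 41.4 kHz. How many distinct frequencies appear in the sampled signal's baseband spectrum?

fs/2 = 22.7 kHz.
190.2 kHz mod fs = 8.6 kHz.
8.6 kHz ≤ fs/2 = 22.7 kHz, appears at 8.6 kHz.
51.2 kHz mod fs = 5.8 kHz.
5.8 kHz ≤ fs/2 = 22.7 kHz, appears at 5.8 kHz.
44 kHz > fs/2 = 22.7 kHz, folds to fs − 44 kHz = 1.4 kHz.
192.4 kHz mod fs = 10.8 kHz.
10.8 kHz ≤ fs/2 = 22.7 kHz, appears at 10.8 kHz.
41.4 kHz > fs/2 = 22.7 kHz, folds to fs − 41.4 kHz = 4 kHz.
Distinct values: {1.4 kHz, 4 kHz, 5.8 kHz, 8.6 kHz, 10.8 kHz} → 5.

5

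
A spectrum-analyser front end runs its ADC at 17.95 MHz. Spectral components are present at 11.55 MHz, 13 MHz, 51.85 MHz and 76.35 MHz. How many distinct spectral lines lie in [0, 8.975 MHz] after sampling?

4

fs/2 = 8.975 MHz.
11.55 MHz > fs/2 = 8.975 MHz, folds to fs − 11.55 MHz = 6.4 MHz.
13 MHz > fs/2 = 8.975 MHz, folds to fs − 13 MHz = 4.95 MHz.
51.85 MHz mod fs = 15.95 MHz.
15.95 MHz > fs/2 = 8.975 MHz, folds to fs − 15.95 MHz = 2 MHz.
76.35 MHz mod fs = 4.55 MHz.
4.55 MHz ≤ fs/2 = 8.975 MHz, appears at 4.55 MHz.
Distinct values: {2 MHz, 4.55 MHz, 4.95 MHz, 6.4 MHz} → 4.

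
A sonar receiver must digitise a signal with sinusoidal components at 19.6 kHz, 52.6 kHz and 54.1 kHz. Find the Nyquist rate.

Highest-frequency component: 54.1 kHz.
Nyquist rate = 2 × 54.1 kHz = 108.2 kHz.

108.2 kHz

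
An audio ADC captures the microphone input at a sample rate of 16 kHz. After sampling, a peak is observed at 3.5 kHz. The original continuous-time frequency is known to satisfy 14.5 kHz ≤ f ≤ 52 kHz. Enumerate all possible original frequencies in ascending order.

Frequencies that alias to 3.5 kHz are k·fs ± 3.5 kHz for integer k ≥ 0.
k=0: 3.5 kHz.
k=1: 12.5 kHz, 19.5 kHz.
k=2: 28.5 kHz, 35.5 kHz.
k=3: 44.5 kHz, 51.5 kHz.
k=4: 60.5 kHz, 67.5 kHz.
Within [14.5 kHz, 52 kHz]: 19.5 kHz, 28.5 kHz, 35.5 kHz, 44.5 kHz, 51.5 kHz.

19.5 kHz, 28.5 kHz, 35.5 kHz, 44.5 kHz, 51.5 kHz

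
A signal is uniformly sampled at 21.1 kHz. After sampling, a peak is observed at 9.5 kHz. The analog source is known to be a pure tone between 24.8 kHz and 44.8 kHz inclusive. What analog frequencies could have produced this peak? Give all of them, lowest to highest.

30.6 kHz, 32.7 kHz

Frequencies that alias to 9.5 kHz are k·fs ± 9.5 kHz for integer k ≥ 0.
k=0: 9.5 kHz.
k=1: 11.6 kHz, 30.6 kHz.
k=2: 32.7 kHz, 51.7 kHz.
k=3: 53.8 kHz, 72.8 kHz.
Within [24.8 kHz, 44.8 kHz]: 30.6 kHz, 32.7 kHz.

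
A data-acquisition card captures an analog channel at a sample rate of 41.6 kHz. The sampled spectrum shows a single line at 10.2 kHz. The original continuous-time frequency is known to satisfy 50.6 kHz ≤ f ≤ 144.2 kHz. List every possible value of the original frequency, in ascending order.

51.8 kHz, 73 kHz, 93.4 kHz, 114.6 kHz, 135 kHz

Frequencies that alias to 10.2 kHz are k·fs ± 10.2 kHz for integer k ≥ 0.
k=0: 10.2 kHz.
k=1: 31.4 kHz, 51.8 kHz.
k=2: 73 kHz, 93.4 kHz.
k=3: 114.6 kHz, 135 kHz.
k=4: 156.2 kHz, 176.6 kHz.
Within [50.6 kHz, 144.2 kHz]: 51.8 kHz, 73 kHz, 93.4 kHz, 114.6 kHz, 135 kHz.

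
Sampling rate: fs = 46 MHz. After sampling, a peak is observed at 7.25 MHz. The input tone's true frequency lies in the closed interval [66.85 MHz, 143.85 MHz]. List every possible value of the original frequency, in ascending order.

84.75 MHz, 99.25 MHz, 130.75 MHz

Frequencies that alias to 7.25 MHz are k·fs ± 7.25 MHz for integer k ≥ 0.
k=0: 7.25 MHz.
k=1: 38.75 MHz, 53.25 MHz.
k=2: 84.75 MHz, 99.25 MHz.
k=3: 130.75 MHz, 145.25 MHz.
k=4: 176.75 MHz, 191.25 MHz.
Within [66.85 MHz, 143.85 MHz]: 84.75 MHz, 99.25 MHz, 130.75 MHz.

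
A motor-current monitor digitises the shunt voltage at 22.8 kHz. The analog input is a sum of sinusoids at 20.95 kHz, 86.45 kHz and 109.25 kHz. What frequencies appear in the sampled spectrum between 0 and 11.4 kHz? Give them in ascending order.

1.85 kHz, 4.75 kHz

fs/2 = 11.4 kHz.
20.95 kHz > fs/2 = 11.4 kHz, folds to fs − 20.95 kHz = 1.85 kHz.
86.45 kHz mod fs = 18.05 kHz.
18.05 kHz > fs/2 = 11.4 kHz, folds to fs − 18.05 kHz = 4.75 kHz.
109.25 kHz mod fs = 18.05 kHz.
18.05 kHz > fs/2 = 11.4 kHz, folds to fs − 18.05 kHz = 4.75 kHz.
Distinct values: {1.85 kHz, 4.75 kHz}.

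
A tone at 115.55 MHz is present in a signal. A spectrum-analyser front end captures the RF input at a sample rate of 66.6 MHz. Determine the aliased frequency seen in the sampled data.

17.65 MHz

115.55 MHz mod fs = 48.95 MHz.
48.95 MHz > fs/2 = 33.3 MHz, folds to fs − 48.95 MHz = 17.65 MHz.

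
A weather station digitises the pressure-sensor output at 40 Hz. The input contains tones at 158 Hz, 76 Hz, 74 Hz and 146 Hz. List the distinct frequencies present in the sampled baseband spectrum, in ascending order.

fs/2 = 20 Hz.
158 Hz mod fs = 38 Hz.
38 Hz > fs/2 = 20 Hz, folds to fs − 38 Hz = 2 Hz.
76 Hz mod fs = 36 Hz.
36 Hz > fs/2 = 20 Hz, folds to fs − 36 Hz = 4 Hz.
74 Hz mod fs = 34 Hz.
34 Hz > fs/2 = 20 Hz, folds to fs − 34 Hz = 6 Hz.
146 Hz mod fs = 26 Hz.
26 Hz > fs/2 = 20 Hz, folds to fs − 26 Hz = 14 Hz.
Distinct values: {2 Hz, 4 Hz, 6 Hz, 14 Hz}.

2 Hz, 4 Hz, 6 Hz, 14 Hz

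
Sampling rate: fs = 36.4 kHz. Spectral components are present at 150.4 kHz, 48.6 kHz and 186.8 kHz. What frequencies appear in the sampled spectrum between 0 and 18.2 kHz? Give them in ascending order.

4.8 kHz, 12.2 kHz

fs/2 = 18.2 kHz.
150.4 kHz mod fs = 4.8 kHz.
4.8 kHz ≤ fs/2 = 18.2 kHz, appears at 4.8 kHz.
48.6 kHz mod fs = 12.2 kHz.
12.2 kHz ≤ fs/2 = 18.2 kHz, appears at 12.2 kHz.
186.8 kHz mod fs = 4.8 kHz.
4.8 kHz ≤ fs/2 = 18.2 kHz, appears at 4.8 kHz.
Distinct values: {4.8 kHz, 12.2 kHz}.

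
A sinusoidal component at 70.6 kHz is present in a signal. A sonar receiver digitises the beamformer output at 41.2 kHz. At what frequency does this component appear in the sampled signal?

11.8 kHz

70.6 kHz mod fs = 29.4 kHz.
29.4 kHz > fs/2 = 20.6 kHz, folds to fs − 29.4 kHz = 11.8 kHz.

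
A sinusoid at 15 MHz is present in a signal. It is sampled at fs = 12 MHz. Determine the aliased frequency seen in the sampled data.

15 MHz mod fs = 3 MHz.
3 MHz ≤ fs/2 = 6 MHz, appears at 3 MHz.

3 MHz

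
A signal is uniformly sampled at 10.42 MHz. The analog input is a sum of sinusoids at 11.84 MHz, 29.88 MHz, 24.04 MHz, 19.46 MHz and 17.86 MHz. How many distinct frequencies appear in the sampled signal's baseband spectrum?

fs/2 = 5.21 MHz.
11.84 MHz mod fs = 1.42 MHz.
1.42 MHz ≤ fs/2 = 5.21 MHz, appears at 1.42 MHz.
29.88 MHz mod fs = 9.04 MHz.
9.04 MHz > fs/2 = 5.21 MHz, folds to fs − 9.04 MHz = 1.38 MHz.
24.04 MHz mod fs = 3.2 MHz.
3.2 MHz ≤ fs/2 = 5.21 MHz, appears at 3.2 MHz.
19.46 MHz mod fs = 9.04 MHz.
9.04 MHz > fs/2 = 5.21 MHz, folds to fs − 9.04 MHz = 1.38 MHz.
17.86 MHz mod fs = 7.44 MHz.
7.44 MHz > fs/2 = 5.21 MHz, folds to fs − 7.44 MHz = 2.98 MHz.
Distinct values: {1.38 MHz, 1.42 MHz, 2.98 MHz, 3.2 MHz} → 4.

4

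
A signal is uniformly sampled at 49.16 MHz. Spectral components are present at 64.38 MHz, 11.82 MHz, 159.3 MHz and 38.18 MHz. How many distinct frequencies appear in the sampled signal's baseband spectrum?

3

fs/2 = 24.58 MHz.
64.38 MHz mod fs = 15.22 MHz.
15.22 MHz ≤ fs/2 = 24.58 MHz, appears at 15.22 MHz.
11.82 MHz ≤ fs/2 = 24.58 MHz, passes unchanged.
159.3 MHz mod fs = 11.82 MHz.
11.82 MHz ≤ fs/2 = 24.58 MHz, appears at 11.82 MHz.
38.18 MHz > fs/2 = 24.58 MHz, folds to fs − 38.18 MHz = 10.98 MHz.
Distinct values: {10.98 MHz, 11.82 MHz, 15.22 MHz} → 3.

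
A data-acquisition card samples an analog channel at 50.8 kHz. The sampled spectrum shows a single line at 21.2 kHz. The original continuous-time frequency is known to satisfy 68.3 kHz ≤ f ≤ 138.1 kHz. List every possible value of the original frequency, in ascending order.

Frequencies that alias to 21.2 kHz are k·fs ± 21.2 kHz for integer k ≥ 0.
k=0: 21.2 kHz.
k=1: 29.6 kHz, 72 kHz.
k=2: 80.4 kHz, 122.8 kHz.
k=3: 131.2 kHz, 173.6 kHz.
k=4: 182 kHz, 224.4 kHz.
Within [68.3 kHz, 138.1 kHz]: 72 kHz, 80.4 kHz, 122.8 kHz, 131.2 kHz.

72 kHz, 80.4 kHz, 122.8 kHz, 131.2 kHz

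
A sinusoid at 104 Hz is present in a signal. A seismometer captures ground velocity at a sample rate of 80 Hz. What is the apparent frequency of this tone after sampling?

24 Hz

104 Hz mod fs = 24 Hz.
24 Hz ≤ fs/2 = 40 Hz, appears at 24 Hz.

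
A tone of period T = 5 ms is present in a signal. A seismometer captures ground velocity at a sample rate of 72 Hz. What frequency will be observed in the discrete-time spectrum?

T = 5 ms → f = 1/T = 200 Hz.
200 Hz mod fs = 56 Hz.
56 Hz > fs/2 = 36 Hz, folds to fs − 56 Hz = 16 Hz.

16 Hz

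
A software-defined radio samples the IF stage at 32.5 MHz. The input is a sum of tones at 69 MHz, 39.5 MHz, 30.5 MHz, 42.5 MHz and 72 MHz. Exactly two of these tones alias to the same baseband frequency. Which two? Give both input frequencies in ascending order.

fs/2 = 16.25 MHz.
69 MHz mod fs = 4 MHz.
4 MHz ≤ fs/2 = 16.25 MHz, appears at 4 MHz.
39.5 MHz mod fs = 7 MHz.
7 MHz ≤ fs/2 = 16.25 MHz, appears at 7 MHz.
30.5 MHz > fs/2 = 16.25 MHz, folds to fs − 30.5 MHz = 2 MHz.
42.5 MHz mod fs = 10 MHz.
10 MHz ≤ fs/2 = 16.25 MHz, appears at 10 MHz.
72 MHz mod fs = 7 MHz.
7 MHz ≤ fs/2 = 16.25 MHz, appears at 7 MHz.
39.5 MHz and 72 MHz both map to 7 MHz.

39.5 MHz, 72 MHz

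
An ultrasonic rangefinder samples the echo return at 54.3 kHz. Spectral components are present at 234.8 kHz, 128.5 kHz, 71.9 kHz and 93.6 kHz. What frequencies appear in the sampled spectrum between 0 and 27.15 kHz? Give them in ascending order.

fs/2 = 27.15 kHz.
234.8 kHz mod fs = 17.6 kHz.
17.6 kHz ≤ fs/2 = 27.15 kHz, appears at 17.6 kHz.
128.5 kHz mod fs = 19.9 kHz.
19.9 kHz ≤ fs/2 = 27.15 kHz, appears at 19.9 kHz.
71.9 kHz mod fs = 17.6 kHz.
17.6 kHz ≤ fs/2 = 27.15 kHz, appears at 17.6 kHz.
93.6 kHz mod fs = 39.3 kHz.
39.3 kHz > fs/2 = 27.15 kHz, folds to fs − 39.3 kHz = 15 kHz.
Distinct values: {15 kHz, 17.6 kHz, 19.9 kHz}.

15 kHz, 17.6 kHz, 19.9 kHz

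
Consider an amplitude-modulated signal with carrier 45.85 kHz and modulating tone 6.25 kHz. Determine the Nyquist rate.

104.2 kHz

AM sidebands sit at fc ± fm = 39.6 kHz and 52.1 kHz.
Highest-frequency component: 52.1 kHz.
Nyquist rate = 2 × 52.1 kHz = 104.2 kHz.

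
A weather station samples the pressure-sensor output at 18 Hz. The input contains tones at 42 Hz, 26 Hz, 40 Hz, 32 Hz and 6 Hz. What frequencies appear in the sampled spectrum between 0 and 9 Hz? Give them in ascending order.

4 Hz, 6 Hz, 8 Hz

fs/2 = 9 Hz.
42 Hz mod fs = 6 Hz.
6 Hz ≤ fs/2 = 9 Hz, appears at 6 Hz.
26 Hz mod fs = 8 Hz.
8 Hz ≤ fs/2 = 9 Hz, appears at 8 Hz.
40 Hz mod fs = 4 Hz.
4 Hz ≤ fs/2 = 9 Hz, appears at 4 Hz.
32 Hz mod fs = 14 Hz.
14 Hz > fs/2 = 9 Hz, folds to fs − 14 Hz = 4 Hz.
6 Hz ≤ fs/2 = 9 Hz, passes unchanged.
Distinct values: {4 Hz, 6 Hz, 8 Hz}.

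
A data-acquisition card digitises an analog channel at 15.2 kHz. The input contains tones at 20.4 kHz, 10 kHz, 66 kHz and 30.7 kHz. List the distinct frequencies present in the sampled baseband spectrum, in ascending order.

fs/2 = 7.6 kHz.
20.4 kHz mod fs = 5.2 kHz.
5.2 kHz ≤ fs/2 = 7.6 kHz, appears at 5.2 kHz.
10 kHz > fs/2 = 7.6 kHz, folds to fs − 10 kHz = 5.2 kHz.
66 kHz mod fs = 5.2 kHz.
5.2 kHz ≤ fs/2 = 7.6 kHz, appears at 5.2 kHz.
30.7 kHz mod fs = 0.3 kHz.
0.3 kHz ≤ fs/2 = 7.6 kHz, appears at 0.3 kHz.
Distinct values: {0.3 kHz, 5.2 kHz}.

0.3 kHz, 5.2 kHz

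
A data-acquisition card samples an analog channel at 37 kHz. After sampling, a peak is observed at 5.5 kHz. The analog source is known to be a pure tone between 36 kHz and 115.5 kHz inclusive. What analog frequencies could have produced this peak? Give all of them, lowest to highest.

Frequencies that alias to 5.5 kHz are k·fs ± 5.5 kHz for integer k ≥ 0.
k=0: 5.5 kHz.
k=1: 31.5 kHz, 42.5 kHz.
k=2: 68.5 kHz, 79.5 kHz.
k=3: 105.5 kHz, 116.5 kHz.
k=4: 142.5 kHz, 153.5 kHz.
Within [36 kHz, 115.5 kHz]: 42.5 kHz, 68.5 kHz, 79.5 kHz, 105.5 kHz.

42.5 kHz, 68.5 kHz, 79.5 kHz, 105.5 kHz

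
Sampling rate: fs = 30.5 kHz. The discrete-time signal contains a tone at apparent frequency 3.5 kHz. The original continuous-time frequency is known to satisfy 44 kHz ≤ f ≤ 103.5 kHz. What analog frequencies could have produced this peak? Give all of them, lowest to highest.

Frequencies that alias to 3.5 kHz are k·fs ± 3.5 kHz for integer k ≥ 0.
k=0: 3.5 kHz.
k=1: 27 kHz, 34 kHz.
k=2: 57.5 kHz, 64.5 kHz.
k=3: 88 kHz, 95 kHz.
k=4: 118.5 kHz, 125.5 kHz.
Within [44 kHz, 103.5 kHz]: 57.5 kHz, 64.5 kHz, 88 kHz, 95 kHz.

57.5 kHz, 64.5 kHz, 88 kHz, 95 kHz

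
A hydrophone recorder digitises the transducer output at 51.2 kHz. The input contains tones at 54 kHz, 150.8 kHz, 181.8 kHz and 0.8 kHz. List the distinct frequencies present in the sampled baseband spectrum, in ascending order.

0.8 kHz, 2.8 kHz, 23 kHz

fs/2 = 25.6 kHz.
54 kHz mod fs = 2.8 kHz.
2.8 kHz ≤ fs/2 = 25.6 kHz, appears at 2.8 kHz.
150.8 kHz mod fs = 48.4 kHz.
48.4 kHz > fs/2 = 25.6 kHz, folds to fs − 48.4 kHz = 2.8 kHz.
181.8 kHz mod fs = 28.2 kHz.
28.2 kHz > fs/2 = 25.6 kHz, folds to fs − 28.2 kHz = 23 kHz.
0.8 kHz ≤ fs/2 = 25.6 kHz, passes unchanged.
Distinct values: {0.8 kHz, 2.8 kHz, 23 kHz}.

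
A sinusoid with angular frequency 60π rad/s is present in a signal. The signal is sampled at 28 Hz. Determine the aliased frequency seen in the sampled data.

ω = 60π rad/s → f = ω/(2π) = 30 Hz.
30 Hz mod fs = 2 Hz.
2 Hz ≤ fs/2 = 14 Hz, appears at 2 Hz.

2 Hz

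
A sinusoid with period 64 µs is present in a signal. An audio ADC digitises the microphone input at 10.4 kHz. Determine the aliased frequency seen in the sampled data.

T = 64 µs → f = 1/T = 15.625 kHz.
15.625 kHz mod fs = 5.225 kHz.
5.225 kHz > fs/2 = 5.2 kHz, folds to fs − 5.225 kHz = 5.175 kHz.

5.175 kHz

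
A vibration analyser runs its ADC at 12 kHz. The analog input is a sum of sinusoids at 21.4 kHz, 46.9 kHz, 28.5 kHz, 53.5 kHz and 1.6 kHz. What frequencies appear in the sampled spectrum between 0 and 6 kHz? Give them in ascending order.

1.1 kHz, 1.6 kHz, 2.6 kHz, 4.5 kHz, 5.5 kHz

fs/2 = 6 kHz.
21.4 kHz mod fs = 9.4 kHz.
9.4 kHz > fs/2 = 6 kHz, folds to fs − 9.4 kHz = 2.6 kHz.
46.9 kHz mod fs = 10.9 kHz.
10.9 kHz > fs/2 = 6 kHz, folds to fs − 10.9 kHz = 1.1 kHz.
28.5 kHz mod fs = 4.5 kHz.
4.5 kHz ≤ fs/2 = 6 kHz, appears at 4.5 kHz.
53.5 kHz mod fs = 5.5 kHz.
5.5 kHz ≤ fs/2 = 6 kHz, appears at 5.5 kHz.
1.6 kHz ≤ fs/2 = 6 kHz, passes unchanged.
Distinct values: {1.1 kHz, 1.6 kHz, 2.6 kHz, 4.5 kHz, 5.5 kHz}.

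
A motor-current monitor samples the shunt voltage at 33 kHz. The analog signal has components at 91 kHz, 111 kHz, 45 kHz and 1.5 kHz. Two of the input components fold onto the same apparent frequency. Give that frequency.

12 kHz

fs/2 = 16.5 kHz.
91 kHz mod fs = 25 kHz.
25 kHz > fs/2 = 16.5 kHz, folds to fs − 25 kHz = 8 kHz.
111 kHz mod fs = 12 kHz.
12 kHz ≤ fs/2 = 16.5 kHz, appears at 12 kHz.
45 kHz mod fs = 12 kHz.
12 kHz ≤ fs/2 = 16.5 kHz, appears at 12 kHz.
1.5 kHz ≤ fs/2 = 16.5 kHz, passes unchanged.
45 kHz and 111 kHz both map to 12 kHz.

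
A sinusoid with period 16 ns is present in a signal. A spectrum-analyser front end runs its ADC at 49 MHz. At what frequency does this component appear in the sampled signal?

T = 16 ns → f = 1/T = 62.5 MHz.
62.5 MHz mod fs = 13.5 MHz.
13.5 MHz ≤ fs/2 = 24.5 MHz, appears at 13.5 MHz.

13.5 MHz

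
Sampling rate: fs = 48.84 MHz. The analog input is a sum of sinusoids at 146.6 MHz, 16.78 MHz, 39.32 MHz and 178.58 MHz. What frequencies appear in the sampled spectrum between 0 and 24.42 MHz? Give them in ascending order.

fs/2 = 24.42 MHz.
146.6 MHz mod fs = 0.08 MHz.
0.08 MHz ≤ fs/2 = 24.42 MHz, appears at 0.08 MHz.
16.78 MHz ≤ fs/2 = 24.42 MHz, passes unchanged.
39.32 MHz > fs/2 = 24.42 MHz, folds to fs − 39.32 MHz = 9.52 MHz.
178.58 MHz mod fs = 32.06 MHz.
32.06 MHz > fs/2 = 24.42 MHz, folds to fs − 32.06 MHz = 16.78 MHz.
Distinct values: {0.08 MHz, 9.52 MHz, 16.78 MHz}.

0.08 MHz, 9.52 MHz, 16.78 MHz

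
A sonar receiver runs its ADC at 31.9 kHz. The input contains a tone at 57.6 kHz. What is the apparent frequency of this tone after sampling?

6.2 kHz

57.6 kHz mod fs = 25.7 kHz.
25.7 kHz > fs/2 = 15.95 kHz, folds to fs − 25.7 kHz = 6.2 kHz.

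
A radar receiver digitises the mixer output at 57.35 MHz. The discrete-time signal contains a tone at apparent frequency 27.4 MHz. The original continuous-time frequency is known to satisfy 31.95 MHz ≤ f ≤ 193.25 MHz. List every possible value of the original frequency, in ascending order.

Frequencies that alias to 27.4 MHz are k·fs ± 27.4 MHz for integer k ≥ 0.
k=0: 27.4 MHz.
k=1: 29.95 MHz, 84.75 MHz.
k=2: 87.3 MHz, 142.1 MHz.
k=3: 144.65 MHz, 199.45 MHz.
k=4: 202 MHz, 256.8 MHz.
Within [31.95 MHz, 193.25 MHz]: 84.75 MHz, 87.3 MHz, 142.1 MHz, 144.65 MHz.

84.75 MHz, 87.3 MHz, 142.1 MHz, 144.65 MHz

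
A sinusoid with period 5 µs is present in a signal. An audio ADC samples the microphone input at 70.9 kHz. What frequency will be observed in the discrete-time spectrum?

12.7 kHz

T = 5 µs → f = 1/T = 200 kHz.
200 kHz mod fs = 58.2 kHz.
58.2 kHz > fs/2 = 35.45 kHz, folds to fs − 58.2 kHz = 12.7 kHz.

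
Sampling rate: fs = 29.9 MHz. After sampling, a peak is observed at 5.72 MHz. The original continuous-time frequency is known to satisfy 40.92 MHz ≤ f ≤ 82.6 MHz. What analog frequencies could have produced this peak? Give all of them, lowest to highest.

Frequencies that alias to 5.72 MHz are k·fs ± 5.72 MHz for integer k ≥ 0.
k=0: 5.72 MHz.
k=1: 24.18 MHz, 35.62 MHz.
k=2: 54.08 MHz, 65.52 MHz.
k=3: 83.98 MHz, 95.42 MHz.
Within [40.92 MHz, 82.6 MHz]: 54.08 MHz, 65.52 MHz.

54.08 MHz, 65.52 MHz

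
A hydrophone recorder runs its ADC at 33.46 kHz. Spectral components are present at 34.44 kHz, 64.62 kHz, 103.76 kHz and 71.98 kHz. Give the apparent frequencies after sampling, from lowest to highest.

fs/2 = 16.73 kHz.
34.44 kHz mod fs = 0.98 kHz.
0.98 kHz ≤ fs/2 = 16.73 kHz, appears at 0.98 kHz.
64.62 kHz mod fs = 31.16 kHz.
31.16 kHz > fs/2 = 16.73 kHz, folds to fs − 31.16 kHz = 2.3 kHz.
103.76 kHz mod fs = 3.38 kHz.
3.38 kHz ≤ fs/2 = 16.73 kHz, appears at 3.38 kHz.
71.98 kHz mod fs = 5.06 kHz.
5.06 kHz ≤ fs/2 = 16.73 kHz, appears at 5.06 kHz.
Distinct values: {0.98 kHz, 2.3 kHz, 3.38 kHz, 5.06 kHz}.

0.98 kHz, 2.3 kHz, 3.38 kHz, 5.06 kHz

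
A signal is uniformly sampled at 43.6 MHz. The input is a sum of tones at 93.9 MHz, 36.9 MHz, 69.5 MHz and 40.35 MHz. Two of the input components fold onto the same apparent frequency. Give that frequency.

fs/2 = 21.8 MHz.
93.9 MHz mod fs = 6.7 MHz.
6.7 MHz ≤ fs/2 = 21.8 MHz, appears at 6.7 MHz.
36.9 MHz > fs/2 = 21.8 MHz, folds to fs − 36.9 MHz = 6.7 MHz.
69.5 MHz mod fs = 25.9 MHz.
25.9 MHz > fs/2 = 21.8 MHz, folds to fs − 25.9 MHz = 17.7 MHz.
40.35 MHz > fs/2 = 21.8 MHz, folds to fs − 40.35 MHz = 3.25 MHz.
36.9 MHz and 93.9 MHz both map to 6.7 MHz.

6.7 MHz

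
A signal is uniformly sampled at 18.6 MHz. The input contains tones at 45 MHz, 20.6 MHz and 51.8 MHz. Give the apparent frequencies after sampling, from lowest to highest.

2 MHz, 4 MHz, 7.8 MHz

fs/2 = 9.3 MHz.
45 MHz mod fs = 7.8 MHz.
7.8 MHz ≤ fs/2 = 9.3 MHz, appears at 7.8 MHz.
20.6 MHz mod fs = 2 MHz.
2 MHz ≤ fs/2 = 9.3 MHz, appears at 2 MHz.
51.8 MHz mod fs = 14.6 MHz.
14.6 MHz > fs/2 = 9.3 MHz, folds to fs − 14.6 MHz = 4 MHz.
Distinct values: {2 MHz, 4 MHz, 7.8 MHz}.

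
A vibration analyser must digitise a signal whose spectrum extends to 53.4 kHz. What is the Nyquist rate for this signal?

106.8 kHz

Nyquist rate = 2 × 53.4 kHz = 106.8 kHz.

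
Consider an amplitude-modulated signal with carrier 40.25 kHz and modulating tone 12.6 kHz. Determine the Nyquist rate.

105.7 kHz

AM sidebands sit at fc ± fm = 27.65 kHz and 52.85 kHz.
Highest-frequency component: 52.85 kHz.
Nyquist rate = 2 × 52.85 kHz = 105.7 kHz.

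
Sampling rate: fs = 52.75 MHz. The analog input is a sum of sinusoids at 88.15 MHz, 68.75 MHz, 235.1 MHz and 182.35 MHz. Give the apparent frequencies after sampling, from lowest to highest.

16 MHz, 17.35 MHz, 24.1 MHz

fs/2 = 26.375 MHz.
88.15 MHz mod fs = 35.4 MHz.
35.4 MHz > fs/2 = 26.375 MHz, folds to fs − 35.4 MHz = 17.35 MHz.
68.75 MHz mod fs = 16 MHz.
16 MHz ≤ fs/2 = 26.375 MHz, appears at 16 MHz.
235.1 MHz mod fs = 24.1 MHz.
24.1 MHz ≤ fs/2 = 26.375 MHz, appears at 24.1 MHz.
182.35 MHz mod fs = 24.1 MHz.
24.1 MHz ≤ fs/2 = 26.375 MHz, appears at 24.1 MHz.
Distinct values: {16 MHz, 17.35 MHz, 24.1 MHz}.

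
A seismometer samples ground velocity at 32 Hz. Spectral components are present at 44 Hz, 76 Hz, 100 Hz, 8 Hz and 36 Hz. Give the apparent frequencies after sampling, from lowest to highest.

4 Hz, 8 Hz, 12 Hz

fs/2 = 16 Hz.
44 Hz mod fs = 12 Hz.
12 Hz ≤ fs/2 = 16 Hz, appears at 12 Hz.
76 Hz mod fs = 12 Hz.
12 Hz ≤ fs/2 = 16 Hz, appears at 12 Hz.
100 Hz mod fs = 4 Hz.
4 Hz ≤ fs/2 = 16 Hz, appears at 4 Hz.
8 Hz ≤ fs/2 = 16 Hz, passes unchanged.
36 Hz mod fs = 4 Hz.
4 Hz ≤ fs/2 = 16 Hz, appears at 4 Hz.
Distinct values: {4 Hz, 8 Hz, 12 Hz}.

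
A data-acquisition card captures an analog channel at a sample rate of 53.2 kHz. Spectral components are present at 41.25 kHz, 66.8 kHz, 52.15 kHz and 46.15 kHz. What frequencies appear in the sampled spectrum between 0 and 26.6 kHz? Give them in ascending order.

1.05 kHz, 7.05 kHz, 11.95 kHz, 13.6 kHz

fs/2 = 26.6 kHz.
41.25 kHz > fs/2 = 26.6 kHz, folds to fs − 41.25 kHz = 11.95 kHz.
66.8 kHz mod fs = 13.6 kHz.
13.6 kHz ≤ fs/2 = 26.6 kHz, appears at 13.6 kHz.
52.15 kHz > fs/2 = 26.6 kHz, folds to fs − 52.15 kHz = 1.05 kHz.
46.15 kHz > fs/2 = 26.6 kHz, folds to fs − 46.15 kHz = 7.05 kHz.
Distinct values: {1.05 kHz, 7.05 kHz, 11.95 kHz, 13.6 kHz}.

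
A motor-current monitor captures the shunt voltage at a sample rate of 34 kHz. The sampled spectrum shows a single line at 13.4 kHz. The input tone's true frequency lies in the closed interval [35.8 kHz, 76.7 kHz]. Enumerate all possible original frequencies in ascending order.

47.4 kHz, 54.6 kHz

Frequencies that alias to 13.4 kHz are k·fs ± 13.4 kHz for integer k ≥ 0.
k=0: 13.4 kHz.
k=1: 20.6 kHz, 47.4 kHz.
k=2: 54.6 kHz, 81.4 kHz.
k=3: 88.6 kHz, 115.4 kHz.
Within [35.8 kHz, 76.7 kHz]: 47.4 kHz, 54.6 kHz.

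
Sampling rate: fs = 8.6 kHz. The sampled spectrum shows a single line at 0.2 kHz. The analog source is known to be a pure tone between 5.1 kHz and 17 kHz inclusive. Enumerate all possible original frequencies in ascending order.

8.4 kHz, 8.8 kHz, 17 kHz

Frequencies that alias to 0.2 kHz are k·fs ± 0.2 kHz for integer k ≥ 0.
k=0: 0.2 kHz.
k=1: 8.4 kHz, 8.8 kHz.
k=2: 17 kHz, 17.4 kHz.
k=3: 25.6 kHz, 26 kHz.
Within [5.1 kHz, 17 kHz]: 8.4 kHz, 8.8 kHz, 17 kHz.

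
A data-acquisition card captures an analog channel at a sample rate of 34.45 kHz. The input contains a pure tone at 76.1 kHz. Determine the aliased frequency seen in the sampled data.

7.2 kHz

76.1 kHz mod fs = 7.2 kHz.
7.2 kHz ≤ fs/2 = 17.225 kHz, appears at 7.2 kHz.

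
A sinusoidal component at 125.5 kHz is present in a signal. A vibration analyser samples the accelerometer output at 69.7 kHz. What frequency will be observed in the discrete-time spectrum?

125.5 kHz mod fs = 55.8 kHz.
55.8 kHz > fs/2 = 34.85 kHz, folds to fs − 55.8 kHz = 13.9 kHz.

13.9 kHz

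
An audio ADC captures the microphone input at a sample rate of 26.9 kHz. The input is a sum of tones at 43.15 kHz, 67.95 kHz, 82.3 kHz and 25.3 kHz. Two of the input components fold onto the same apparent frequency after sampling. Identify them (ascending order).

25.3 kHz, 82.3 kHz

fs/2 = 13.45 kHz.
43.15 kHz mod fs = 16.25 kHz.
16.25 kHz > fs/2 = 13.45 kHz, folds to fs − 16.25 kHz = 10.65 kHz.
67.95 kHz mod fs = 14.15 kHz.
14.15 kHz > fs/2 = 13.45 kHz, folds to fs − 14.15 kHz = 12.75 kHz.
82.3 kHz mod fs = 1.6 kHz.
1.6 kHz ≤ fs/2 = 13.45 kHz, appears at 1.6 kHz.
25.3 kHz > fs/2 = 13.45 kHz, folds to fs − 25.3 kHz = 1.6 kHz.
25.3 kHz and 82.3 kHz both map to 1.6 kHz.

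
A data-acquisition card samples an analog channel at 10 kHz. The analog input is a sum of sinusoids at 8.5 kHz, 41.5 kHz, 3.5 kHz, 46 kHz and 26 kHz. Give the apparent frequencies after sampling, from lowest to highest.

fs/2 = 5 kHz.
8.5 kHz > fs/2 = 5 kHz, folds to fs − 8.5 kHz = 1.5 kHz.
41.5 kHz mod fs = 1.5 kHz.
1.5 kHz ≤ fs/2 = 5 kHz, appears at 1.5 kHz.
3.5 kHz ≤ fs/2 = 5 kHz, passes unchanged.
46 kHz mod fs = 6 kHz.
6 kHz > fs/2 = 5 kHz, folds to fs − 6 kHz = 4 kHz.
26 kHz mod fs = 6 kHz.
6 kHz > fs/2 = 5 kHz, folds to fs − 6 kHz = 4 kHz.
Distinct values: {1.5 kHz, 3.5 kHz, 4 kHz}.

1.5 kHz, 3.5 kHz, 4 kHz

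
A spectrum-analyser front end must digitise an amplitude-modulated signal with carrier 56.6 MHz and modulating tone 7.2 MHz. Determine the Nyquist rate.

127.6 MHz

AM sidebands sit at fc ± fm = 49.4 MHz and 63.8 MHz.
Highest-frequency component: 63.8 MHz.
Nyquist rate = 2 × 63.8 MHz = 127.6 MHz.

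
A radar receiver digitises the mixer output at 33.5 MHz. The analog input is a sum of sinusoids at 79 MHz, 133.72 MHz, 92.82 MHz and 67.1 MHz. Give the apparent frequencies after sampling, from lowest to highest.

fs/2 = 16.75 MHz.
79 MHz mod fs = 12 MHz.
12 MHz ≤ fs/2 = 16.75 MHz, appears at 12 MHz.
133.72 MHz mod fs = 33.22 MHz.
33.22 MHz > fs/2 = 16.75 MHz, folds to fs − 33.22 MHz = 0.28 MHz.
92.82 MHz mod fs = 25.82 MHz.
25.82 MHz > fs/2 = 16.75 MHz, folds to fs − 25.82 MHz = 7.68 MHz.
67.1 MHz mod fs = 0.1 MHz.
0.1 MHz ≤ fs/2 = 16.75 MHz, appears at 0.1 MHz.
Distinct values: {0.1 MHz, 0.28 MHz, 7.68 MHz, 12 MHz}.

0.1 MHz, 0.28 MHz, 7.68 MHz, 12 MHz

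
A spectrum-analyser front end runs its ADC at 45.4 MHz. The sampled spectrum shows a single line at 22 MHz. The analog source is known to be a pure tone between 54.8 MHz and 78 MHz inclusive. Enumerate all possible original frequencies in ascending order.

Frequencies that alias to 22 MHz are k·fs ± 22 MHz for integer k ≥ 0.
k=0: 22 MHz.
k=1: 23.4 MHz, 67.4 MHz.
k=2: 68.8 MHz, 112.8 MHz.
k=3: 114.2 MHz, 158.2 MHz.
Within [54.8 MHz, 78 MHz]: 67.4 MHz, 68.8 MHz.

67.4 MHz, 68.8 MHz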